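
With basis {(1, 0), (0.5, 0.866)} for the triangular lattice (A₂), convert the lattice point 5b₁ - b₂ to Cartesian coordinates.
(4.5, -0.866)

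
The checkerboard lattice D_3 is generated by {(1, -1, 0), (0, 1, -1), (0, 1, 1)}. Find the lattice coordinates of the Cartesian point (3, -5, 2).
3b₁ - 2b₂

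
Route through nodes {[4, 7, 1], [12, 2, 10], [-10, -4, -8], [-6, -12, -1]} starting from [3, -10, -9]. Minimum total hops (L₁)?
92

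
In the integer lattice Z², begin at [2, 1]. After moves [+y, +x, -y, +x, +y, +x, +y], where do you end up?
(5, 3)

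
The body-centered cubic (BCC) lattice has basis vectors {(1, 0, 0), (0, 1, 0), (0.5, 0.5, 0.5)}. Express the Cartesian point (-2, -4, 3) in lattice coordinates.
-5b₁ - 7b₂ + 6b₃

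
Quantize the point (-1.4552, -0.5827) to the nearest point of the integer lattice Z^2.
(-1, -1)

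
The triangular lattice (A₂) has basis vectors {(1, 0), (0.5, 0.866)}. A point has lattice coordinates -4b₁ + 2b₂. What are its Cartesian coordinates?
(-3, 1.732)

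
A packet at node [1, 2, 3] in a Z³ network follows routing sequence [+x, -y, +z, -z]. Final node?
(2, 1, 3)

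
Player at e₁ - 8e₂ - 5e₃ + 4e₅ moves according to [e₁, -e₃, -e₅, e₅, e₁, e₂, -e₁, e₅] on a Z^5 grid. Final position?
(2, -7, -6, 0, 5)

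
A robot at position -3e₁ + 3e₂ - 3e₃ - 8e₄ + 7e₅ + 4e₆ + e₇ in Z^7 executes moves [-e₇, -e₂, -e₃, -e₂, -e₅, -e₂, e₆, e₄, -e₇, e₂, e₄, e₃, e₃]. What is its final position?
(-3, 1, -2, -6, 6, 5, -1)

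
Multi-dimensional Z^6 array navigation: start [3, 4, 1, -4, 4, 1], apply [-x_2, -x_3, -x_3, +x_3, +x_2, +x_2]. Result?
(3, 5, 0, -4, 4, 1)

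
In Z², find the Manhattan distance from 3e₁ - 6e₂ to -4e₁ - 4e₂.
9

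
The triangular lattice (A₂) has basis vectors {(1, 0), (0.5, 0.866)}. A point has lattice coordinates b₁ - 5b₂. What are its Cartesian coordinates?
(-1.5, -4.33)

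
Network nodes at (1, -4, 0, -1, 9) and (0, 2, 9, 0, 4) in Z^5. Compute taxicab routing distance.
22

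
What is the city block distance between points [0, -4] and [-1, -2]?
3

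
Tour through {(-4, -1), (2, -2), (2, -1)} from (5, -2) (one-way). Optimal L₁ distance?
10
(one optimal route: (5, -2) → (2, -2) → (2, -1) → (-4, -1))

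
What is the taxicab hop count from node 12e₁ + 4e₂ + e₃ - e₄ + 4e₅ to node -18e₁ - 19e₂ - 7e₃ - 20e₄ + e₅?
83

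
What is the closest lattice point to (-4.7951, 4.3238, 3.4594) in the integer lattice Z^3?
(-5, 4, 3)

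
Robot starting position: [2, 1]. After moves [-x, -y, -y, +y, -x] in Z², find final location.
(0, 0)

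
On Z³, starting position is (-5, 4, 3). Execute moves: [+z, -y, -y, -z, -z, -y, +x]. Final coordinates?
(-4, 1, 2)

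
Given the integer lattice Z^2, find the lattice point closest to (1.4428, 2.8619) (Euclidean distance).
(1, 3)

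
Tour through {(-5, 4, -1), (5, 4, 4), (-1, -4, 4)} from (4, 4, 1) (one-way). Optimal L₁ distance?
35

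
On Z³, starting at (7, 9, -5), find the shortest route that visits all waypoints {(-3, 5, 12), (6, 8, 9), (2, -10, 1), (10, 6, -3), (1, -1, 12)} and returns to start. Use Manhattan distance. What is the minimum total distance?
98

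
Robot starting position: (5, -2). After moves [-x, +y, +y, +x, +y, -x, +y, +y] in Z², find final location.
(4, 3)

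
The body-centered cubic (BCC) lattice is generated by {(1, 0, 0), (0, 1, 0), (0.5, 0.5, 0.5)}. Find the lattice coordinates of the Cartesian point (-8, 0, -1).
-7b₁ + b₂ - 2b₃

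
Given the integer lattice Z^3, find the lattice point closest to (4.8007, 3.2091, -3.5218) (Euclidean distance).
(5, 3, -4)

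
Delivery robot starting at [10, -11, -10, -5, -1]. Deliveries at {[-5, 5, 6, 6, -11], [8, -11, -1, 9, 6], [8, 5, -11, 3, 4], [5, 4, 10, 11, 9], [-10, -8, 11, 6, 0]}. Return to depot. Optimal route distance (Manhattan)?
218
(one optimal route: (10, -11, -10, -5, -1) → (8, -11, -1, 9, 6) → (-10, -8, 11, 6, 0) → (-5, 5, 6, 6, -11) → (5, 4, 10, 11, 9) → (8, 5, -11, 3, 4) → (10, -11, -10, -5, -1))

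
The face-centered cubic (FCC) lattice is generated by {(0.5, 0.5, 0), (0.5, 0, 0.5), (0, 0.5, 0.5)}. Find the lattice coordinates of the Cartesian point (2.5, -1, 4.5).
-3b₁ + 8b₂ + b₃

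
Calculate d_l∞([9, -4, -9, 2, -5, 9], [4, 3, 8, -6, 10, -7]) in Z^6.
17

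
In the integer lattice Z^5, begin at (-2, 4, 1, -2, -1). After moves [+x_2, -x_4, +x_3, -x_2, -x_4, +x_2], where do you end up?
(-2, 5, 2, -4, -1)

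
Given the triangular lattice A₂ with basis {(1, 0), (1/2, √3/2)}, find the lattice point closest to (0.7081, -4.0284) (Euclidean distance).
(0.5, -4.33)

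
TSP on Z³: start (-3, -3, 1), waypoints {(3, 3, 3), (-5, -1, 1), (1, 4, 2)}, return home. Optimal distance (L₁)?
34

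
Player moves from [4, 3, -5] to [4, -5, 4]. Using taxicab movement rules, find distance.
17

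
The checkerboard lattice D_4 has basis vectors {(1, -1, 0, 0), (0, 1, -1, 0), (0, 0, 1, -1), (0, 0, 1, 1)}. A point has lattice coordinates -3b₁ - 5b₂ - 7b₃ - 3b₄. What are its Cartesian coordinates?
(-3, -2, -5, 4)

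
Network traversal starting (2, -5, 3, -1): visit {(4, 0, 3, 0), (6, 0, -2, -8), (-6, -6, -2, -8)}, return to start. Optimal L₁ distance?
62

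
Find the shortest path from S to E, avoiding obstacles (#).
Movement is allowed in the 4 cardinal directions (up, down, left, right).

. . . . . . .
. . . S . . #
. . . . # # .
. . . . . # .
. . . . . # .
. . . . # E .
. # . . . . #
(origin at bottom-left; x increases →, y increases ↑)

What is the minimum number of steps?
8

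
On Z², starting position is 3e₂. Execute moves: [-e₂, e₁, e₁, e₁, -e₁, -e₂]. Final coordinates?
(2, 1)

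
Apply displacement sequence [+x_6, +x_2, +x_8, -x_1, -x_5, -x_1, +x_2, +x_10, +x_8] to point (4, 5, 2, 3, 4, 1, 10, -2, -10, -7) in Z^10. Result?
(2, 7, 2, 3, 3, 2, 10, 0, -10, -6)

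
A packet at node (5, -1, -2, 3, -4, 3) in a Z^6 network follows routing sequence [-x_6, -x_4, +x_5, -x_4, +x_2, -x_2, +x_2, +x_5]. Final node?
(5, 0, -2, 1, -2, 2)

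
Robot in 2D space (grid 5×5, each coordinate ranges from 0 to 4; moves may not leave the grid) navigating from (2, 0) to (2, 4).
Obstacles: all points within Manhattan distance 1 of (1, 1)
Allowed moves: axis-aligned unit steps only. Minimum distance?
6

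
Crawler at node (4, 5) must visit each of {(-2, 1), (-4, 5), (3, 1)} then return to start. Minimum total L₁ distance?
24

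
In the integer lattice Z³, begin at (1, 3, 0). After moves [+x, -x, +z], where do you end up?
(1, 3, 1)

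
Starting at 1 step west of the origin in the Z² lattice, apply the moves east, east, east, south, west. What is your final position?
(1, -1)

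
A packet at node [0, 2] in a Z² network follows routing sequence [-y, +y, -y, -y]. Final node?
(0, 0)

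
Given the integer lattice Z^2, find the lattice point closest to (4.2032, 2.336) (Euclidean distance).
(4, 2)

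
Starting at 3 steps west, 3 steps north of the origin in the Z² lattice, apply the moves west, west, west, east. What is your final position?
(-5, 3)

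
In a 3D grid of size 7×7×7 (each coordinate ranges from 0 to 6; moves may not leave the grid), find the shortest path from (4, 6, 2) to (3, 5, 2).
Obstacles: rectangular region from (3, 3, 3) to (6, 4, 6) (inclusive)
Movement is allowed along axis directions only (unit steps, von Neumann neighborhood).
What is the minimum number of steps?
2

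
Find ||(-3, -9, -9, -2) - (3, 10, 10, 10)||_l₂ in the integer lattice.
30.0333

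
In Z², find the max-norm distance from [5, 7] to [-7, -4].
12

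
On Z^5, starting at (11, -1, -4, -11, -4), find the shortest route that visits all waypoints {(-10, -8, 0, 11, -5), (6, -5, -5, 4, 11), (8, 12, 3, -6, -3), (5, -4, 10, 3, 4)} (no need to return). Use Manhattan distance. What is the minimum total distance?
143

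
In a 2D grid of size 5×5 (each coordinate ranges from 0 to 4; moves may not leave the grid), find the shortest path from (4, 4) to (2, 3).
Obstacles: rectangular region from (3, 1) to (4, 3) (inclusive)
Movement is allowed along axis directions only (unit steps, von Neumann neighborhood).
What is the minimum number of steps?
3
(one shortest path: (4, 4) → (3, 4) → (2, 4) → (2, 3))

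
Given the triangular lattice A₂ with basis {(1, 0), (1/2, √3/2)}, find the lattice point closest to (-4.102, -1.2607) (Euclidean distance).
(-4, -1.732)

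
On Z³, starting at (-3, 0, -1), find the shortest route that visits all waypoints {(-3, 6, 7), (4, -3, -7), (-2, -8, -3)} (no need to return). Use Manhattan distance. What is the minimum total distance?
54
(one optimal route: (-3, 0, -1) → (-3, 6, 7) → (-2, -8, -3) → (4, -3, -7))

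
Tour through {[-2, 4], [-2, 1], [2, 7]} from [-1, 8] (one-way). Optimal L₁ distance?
14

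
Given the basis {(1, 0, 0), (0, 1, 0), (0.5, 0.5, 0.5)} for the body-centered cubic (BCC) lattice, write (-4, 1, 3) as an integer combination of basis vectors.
-7b₁ - 2b₂ + 6b₃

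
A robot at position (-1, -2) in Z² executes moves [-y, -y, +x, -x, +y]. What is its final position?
(-1, -3)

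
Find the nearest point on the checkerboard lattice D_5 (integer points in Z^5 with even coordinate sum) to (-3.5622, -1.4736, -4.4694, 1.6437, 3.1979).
(-4, -1, -4, 2, 3)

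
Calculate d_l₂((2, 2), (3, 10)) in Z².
8.06226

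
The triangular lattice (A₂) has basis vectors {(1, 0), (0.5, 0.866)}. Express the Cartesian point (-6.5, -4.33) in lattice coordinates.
-4b₁ - 5b₂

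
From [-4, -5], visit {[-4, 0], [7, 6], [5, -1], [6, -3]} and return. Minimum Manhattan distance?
46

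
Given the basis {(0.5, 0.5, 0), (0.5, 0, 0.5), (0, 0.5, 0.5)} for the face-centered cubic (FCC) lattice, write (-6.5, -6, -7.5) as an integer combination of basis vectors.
-5b₁ - 8b₂ - 7b₃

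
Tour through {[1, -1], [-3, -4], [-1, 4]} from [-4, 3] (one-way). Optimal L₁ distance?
18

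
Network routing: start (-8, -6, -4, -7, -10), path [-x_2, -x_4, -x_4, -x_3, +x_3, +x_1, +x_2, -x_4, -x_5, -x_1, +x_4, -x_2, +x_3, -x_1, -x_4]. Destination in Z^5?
(-9, -7, -3, -10, -11)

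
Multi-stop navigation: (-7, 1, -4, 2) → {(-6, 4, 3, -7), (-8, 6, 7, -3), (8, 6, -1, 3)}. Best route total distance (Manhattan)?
62
(one optimal route: (-7, 1, -4, 2) → (-6, 4, 3, -7) → (-8, 6, 7, -3) → (8, 6, -1, 3))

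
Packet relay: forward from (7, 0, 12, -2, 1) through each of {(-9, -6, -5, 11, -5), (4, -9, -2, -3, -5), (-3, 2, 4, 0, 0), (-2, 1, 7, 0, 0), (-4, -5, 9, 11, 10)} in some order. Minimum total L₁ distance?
123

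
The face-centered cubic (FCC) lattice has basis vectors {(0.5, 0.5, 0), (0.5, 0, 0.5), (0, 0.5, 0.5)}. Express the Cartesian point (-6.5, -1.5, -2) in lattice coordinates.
-6b₁ - 7b₂ + 3b₃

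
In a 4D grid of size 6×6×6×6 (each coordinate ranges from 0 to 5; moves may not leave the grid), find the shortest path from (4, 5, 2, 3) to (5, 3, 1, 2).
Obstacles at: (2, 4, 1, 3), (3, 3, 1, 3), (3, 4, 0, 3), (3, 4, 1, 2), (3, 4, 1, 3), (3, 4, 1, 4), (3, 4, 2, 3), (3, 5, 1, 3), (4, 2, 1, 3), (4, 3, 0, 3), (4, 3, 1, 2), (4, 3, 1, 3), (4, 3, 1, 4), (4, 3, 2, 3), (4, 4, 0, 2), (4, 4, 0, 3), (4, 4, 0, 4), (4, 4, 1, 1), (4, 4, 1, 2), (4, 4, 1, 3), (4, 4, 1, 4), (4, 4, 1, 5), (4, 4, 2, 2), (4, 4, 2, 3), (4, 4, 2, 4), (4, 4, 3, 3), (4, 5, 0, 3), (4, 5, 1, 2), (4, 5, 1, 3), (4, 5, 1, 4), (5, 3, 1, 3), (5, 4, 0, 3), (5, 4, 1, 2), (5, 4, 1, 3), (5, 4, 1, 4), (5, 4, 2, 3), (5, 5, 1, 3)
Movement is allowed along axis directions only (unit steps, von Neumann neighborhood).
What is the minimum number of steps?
5
(one shortest path: (4, 5, 2, 3) → (5, 5, 2, 3) → (5, 5, 2, 2) → (5, 4, 2, 2) → (5, 3, 2, 2) → (5, 3, 1, 2))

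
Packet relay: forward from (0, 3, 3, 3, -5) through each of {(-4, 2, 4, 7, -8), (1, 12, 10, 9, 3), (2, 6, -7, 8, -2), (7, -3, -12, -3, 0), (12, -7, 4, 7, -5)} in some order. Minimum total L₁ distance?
143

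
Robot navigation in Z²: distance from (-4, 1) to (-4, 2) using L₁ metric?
1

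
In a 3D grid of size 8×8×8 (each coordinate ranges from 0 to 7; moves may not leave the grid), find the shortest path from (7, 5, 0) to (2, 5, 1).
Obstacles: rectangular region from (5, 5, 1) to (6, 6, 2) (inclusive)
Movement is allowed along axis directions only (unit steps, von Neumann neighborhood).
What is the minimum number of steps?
6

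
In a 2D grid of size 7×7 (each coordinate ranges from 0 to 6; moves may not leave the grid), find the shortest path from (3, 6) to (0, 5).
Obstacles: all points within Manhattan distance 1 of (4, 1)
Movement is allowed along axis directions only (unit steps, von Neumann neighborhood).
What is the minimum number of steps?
4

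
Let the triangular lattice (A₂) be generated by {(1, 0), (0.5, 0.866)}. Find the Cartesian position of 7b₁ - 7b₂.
(3.5, -6.062)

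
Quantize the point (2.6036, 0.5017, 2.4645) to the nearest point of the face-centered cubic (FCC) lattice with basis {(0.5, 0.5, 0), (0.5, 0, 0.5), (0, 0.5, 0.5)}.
(3, 0.5, 2.5)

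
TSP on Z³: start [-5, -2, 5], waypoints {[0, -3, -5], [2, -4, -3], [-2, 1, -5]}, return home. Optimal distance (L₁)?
44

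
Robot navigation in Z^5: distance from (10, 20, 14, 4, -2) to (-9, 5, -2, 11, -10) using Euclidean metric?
30.9031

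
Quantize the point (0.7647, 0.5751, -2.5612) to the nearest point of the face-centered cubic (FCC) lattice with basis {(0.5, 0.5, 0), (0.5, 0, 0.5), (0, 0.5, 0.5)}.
(1, 0.5, -2.5)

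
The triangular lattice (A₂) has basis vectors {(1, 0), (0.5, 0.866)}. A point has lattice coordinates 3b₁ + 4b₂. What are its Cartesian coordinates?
(5, 3.464)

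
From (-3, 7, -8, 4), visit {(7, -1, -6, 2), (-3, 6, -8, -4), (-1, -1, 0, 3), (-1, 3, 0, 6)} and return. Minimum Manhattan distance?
72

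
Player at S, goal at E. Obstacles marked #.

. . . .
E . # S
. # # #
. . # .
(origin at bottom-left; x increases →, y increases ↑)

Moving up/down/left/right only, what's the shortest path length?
5
(one shortest path: (3, 2) → (3, 3) → (2, 3) → (1, 3) → (0, 3) → (0, 2))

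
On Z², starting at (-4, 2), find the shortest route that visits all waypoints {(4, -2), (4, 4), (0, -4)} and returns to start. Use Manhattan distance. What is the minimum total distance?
32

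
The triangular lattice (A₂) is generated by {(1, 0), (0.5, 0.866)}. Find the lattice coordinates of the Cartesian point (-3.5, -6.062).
-7b₂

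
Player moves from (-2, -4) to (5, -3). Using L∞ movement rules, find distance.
7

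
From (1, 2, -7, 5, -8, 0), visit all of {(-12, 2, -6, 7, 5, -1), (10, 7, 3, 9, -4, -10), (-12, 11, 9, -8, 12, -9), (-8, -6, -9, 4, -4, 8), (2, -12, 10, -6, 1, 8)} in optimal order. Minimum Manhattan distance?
248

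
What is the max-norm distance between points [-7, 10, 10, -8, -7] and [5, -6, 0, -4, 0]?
16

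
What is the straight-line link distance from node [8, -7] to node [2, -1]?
8.48528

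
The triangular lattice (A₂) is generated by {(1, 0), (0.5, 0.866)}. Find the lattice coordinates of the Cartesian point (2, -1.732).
3b₁ - 2b₂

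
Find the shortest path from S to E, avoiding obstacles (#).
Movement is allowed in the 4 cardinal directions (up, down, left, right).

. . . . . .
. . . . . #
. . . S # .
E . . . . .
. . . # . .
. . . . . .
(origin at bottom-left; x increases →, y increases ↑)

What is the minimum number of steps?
4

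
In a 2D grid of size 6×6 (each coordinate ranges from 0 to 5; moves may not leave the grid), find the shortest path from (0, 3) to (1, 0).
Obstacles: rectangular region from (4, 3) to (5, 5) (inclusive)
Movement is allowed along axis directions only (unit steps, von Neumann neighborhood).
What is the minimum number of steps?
4
(one shortest path: (0, 3) → (1, 3) → (1, 2) → (1, 1) → (1, 0))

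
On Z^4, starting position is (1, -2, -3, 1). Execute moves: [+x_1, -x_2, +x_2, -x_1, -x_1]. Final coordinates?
(0, -2, -3, 1)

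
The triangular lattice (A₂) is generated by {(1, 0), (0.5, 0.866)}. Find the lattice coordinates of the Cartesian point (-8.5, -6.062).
-5b₁ - 7b₂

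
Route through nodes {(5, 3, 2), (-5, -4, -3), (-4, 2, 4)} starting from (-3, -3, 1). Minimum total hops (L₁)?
33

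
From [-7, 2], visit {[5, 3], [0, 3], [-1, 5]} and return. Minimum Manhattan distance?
30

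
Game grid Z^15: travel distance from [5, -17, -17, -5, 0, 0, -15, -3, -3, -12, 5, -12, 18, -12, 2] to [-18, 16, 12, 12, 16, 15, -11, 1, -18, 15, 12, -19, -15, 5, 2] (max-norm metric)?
33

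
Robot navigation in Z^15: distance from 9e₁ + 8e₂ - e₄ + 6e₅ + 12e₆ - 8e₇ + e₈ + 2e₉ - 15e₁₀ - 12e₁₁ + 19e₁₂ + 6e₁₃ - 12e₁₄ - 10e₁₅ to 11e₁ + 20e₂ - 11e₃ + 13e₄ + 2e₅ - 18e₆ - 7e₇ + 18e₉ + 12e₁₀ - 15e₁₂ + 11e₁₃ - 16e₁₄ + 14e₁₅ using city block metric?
197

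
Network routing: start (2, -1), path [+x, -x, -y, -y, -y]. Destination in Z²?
(2, -4)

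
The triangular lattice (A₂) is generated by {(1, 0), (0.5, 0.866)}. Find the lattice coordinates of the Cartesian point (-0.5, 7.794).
-5b₁ + 9b₂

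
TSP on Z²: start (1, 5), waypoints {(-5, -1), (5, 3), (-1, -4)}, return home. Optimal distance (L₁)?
38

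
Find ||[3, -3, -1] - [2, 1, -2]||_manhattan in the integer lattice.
6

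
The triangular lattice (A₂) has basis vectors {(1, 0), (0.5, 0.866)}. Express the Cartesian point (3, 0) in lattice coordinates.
3b₁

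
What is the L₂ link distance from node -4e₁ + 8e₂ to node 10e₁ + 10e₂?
14.1421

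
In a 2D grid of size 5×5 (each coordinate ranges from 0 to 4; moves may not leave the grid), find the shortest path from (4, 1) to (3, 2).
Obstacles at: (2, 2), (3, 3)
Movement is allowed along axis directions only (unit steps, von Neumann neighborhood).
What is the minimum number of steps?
2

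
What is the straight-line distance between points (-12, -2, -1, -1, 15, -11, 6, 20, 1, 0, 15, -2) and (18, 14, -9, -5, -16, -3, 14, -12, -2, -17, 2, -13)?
62.7455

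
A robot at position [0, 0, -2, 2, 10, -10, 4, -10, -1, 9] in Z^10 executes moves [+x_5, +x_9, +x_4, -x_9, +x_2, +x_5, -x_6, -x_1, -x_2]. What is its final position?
(-1, 0, -2, 3, 12, -11, 4, -10, -1, 9)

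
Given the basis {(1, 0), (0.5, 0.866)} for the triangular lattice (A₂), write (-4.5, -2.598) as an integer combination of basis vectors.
-3b₁ - 3b₂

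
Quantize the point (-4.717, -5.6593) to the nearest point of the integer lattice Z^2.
(-5, -6)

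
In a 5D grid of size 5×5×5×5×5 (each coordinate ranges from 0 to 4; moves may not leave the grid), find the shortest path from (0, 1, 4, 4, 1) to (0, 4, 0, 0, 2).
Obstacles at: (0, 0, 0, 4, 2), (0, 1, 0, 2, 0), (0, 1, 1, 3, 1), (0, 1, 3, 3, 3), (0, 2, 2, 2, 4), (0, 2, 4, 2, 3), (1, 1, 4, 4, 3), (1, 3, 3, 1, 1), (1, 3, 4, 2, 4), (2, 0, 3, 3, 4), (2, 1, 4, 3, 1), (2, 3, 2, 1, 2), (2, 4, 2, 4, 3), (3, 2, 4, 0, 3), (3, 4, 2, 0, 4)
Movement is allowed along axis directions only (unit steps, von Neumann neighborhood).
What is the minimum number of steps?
12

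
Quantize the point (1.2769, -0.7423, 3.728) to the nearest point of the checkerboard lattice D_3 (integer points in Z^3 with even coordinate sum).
(1, -1, 4)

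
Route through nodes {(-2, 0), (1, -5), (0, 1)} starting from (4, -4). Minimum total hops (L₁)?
14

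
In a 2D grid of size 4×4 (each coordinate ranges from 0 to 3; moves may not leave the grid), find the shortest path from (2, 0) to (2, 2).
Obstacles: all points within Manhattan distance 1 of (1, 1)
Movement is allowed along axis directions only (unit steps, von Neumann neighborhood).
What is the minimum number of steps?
4
(one shortest path: (2, 0) → (3, 0) → (3, 1) → (3, 2) → (2, 2))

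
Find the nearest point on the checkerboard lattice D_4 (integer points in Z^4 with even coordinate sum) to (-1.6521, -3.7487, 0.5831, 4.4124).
(-2, -4, 0, 4)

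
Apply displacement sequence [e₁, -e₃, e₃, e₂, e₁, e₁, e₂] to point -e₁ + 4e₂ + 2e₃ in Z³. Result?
(2, 6, 2)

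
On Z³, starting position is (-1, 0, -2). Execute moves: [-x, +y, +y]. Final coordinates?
(-2, 2, -2)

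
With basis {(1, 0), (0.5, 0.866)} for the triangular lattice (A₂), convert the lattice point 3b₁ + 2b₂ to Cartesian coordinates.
(4, 1.732)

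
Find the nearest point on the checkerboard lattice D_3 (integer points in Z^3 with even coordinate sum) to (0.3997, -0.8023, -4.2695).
(1, -1, -4)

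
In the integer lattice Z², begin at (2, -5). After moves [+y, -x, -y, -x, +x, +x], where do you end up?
(2, -5)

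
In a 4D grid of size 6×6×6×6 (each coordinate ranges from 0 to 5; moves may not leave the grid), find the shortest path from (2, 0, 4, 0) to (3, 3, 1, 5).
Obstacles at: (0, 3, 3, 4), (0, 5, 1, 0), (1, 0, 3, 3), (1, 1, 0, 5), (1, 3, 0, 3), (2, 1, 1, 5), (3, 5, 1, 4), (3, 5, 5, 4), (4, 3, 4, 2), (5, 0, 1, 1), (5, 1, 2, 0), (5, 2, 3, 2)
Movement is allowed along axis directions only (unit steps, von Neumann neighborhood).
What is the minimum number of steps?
12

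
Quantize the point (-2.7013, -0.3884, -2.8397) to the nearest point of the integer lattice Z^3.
(-3, 0, -3)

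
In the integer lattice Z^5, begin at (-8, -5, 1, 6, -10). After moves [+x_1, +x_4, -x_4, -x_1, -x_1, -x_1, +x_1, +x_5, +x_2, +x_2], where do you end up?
(-9, -3, 1, 6, -9)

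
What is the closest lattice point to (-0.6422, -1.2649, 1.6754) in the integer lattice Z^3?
(-1, -1, 2)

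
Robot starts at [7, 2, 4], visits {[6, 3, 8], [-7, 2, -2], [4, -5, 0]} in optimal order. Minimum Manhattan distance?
44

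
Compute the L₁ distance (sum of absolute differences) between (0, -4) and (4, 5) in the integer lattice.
13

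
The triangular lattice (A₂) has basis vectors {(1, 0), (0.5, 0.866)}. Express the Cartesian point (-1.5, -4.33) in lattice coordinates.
b₁ - 5b₂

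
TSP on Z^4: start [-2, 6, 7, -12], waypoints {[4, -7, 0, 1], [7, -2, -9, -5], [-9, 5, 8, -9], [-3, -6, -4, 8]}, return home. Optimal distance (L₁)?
140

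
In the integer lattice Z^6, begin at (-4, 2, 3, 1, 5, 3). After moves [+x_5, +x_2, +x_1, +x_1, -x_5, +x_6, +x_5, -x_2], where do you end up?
(-2, 2, 3, 1, 6, 4)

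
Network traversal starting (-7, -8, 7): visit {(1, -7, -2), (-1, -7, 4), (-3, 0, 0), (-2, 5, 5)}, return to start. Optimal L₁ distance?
62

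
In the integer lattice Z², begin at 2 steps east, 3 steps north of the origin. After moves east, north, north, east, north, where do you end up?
(4, 6)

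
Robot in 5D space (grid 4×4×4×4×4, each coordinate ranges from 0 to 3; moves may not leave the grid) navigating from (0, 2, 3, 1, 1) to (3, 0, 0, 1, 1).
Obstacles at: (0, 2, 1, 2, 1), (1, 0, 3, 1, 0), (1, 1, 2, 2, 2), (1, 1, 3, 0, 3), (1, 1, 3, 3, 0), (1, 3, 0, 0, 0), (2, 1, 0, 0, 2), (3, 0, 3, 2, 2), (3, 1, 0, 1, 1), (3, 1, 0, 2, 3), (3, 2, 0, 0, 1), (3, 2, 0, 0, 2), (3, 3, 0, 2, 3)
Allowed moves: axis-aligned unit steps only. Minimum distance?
8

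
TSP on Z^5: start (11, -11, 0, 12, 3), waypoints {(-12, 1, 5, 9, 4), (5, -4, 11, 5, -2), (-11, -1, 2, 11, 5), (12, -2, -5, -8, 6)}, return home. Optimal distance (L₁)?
168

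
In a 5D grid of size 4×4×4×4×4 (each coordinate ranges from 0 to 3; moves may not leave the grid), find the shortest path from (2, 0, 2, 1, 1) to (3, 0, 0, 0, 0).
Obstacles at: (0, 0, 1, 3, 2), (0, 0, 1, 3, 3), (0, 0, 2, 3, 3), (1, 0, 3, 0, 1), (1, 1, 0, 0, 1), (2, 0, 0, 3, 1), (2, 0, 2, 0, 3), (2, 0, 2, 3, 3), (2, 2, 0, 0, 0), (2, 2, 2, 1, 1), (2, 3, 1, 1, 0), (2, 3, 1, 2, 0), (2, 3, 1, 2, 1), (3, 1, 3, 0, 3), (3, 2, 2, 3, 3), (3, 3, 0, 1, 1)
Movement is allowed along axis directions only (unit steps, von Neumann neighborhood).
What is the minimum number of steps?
5
(one shortest path: (2, 0, 2, 1, 1) → (3, 0, 2, 1, 1) → (3, 0, 1, 1, 1) → (3, 0, 0, 1, 1) → (3, 0, 0, 0, 1) → (3, 0, 0, 0, 0))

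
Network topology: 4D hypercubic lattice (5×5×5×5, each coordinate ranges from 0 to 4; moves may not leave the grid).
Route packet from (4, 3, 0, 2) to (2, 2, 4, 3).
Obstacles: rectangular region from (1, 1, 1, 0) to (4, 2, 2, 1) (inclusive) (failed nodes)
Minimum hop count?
8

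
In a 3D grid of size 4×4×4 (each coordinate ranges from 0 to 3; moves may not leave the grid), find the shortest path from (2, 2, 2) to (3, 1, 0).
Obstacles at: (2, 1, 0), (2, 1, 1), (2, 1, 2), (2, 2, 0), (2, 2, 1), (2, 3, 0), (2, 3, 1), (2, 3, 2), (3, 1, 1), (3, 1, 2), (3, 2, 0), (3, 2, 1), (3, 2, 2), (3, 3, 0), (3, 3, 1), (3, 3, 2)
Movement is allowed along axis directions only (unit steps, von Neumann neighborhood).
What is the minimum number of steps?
8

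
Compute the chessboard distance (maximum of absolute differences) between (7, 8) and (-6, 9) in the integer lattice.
13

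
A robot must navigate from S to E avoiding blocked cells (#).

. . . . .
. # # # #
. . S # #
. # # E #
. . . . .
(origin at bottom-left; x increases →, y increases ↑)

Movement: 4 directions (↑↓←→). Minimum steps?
8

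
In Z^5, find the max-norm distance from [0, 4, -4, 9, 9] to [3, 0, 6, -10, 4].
19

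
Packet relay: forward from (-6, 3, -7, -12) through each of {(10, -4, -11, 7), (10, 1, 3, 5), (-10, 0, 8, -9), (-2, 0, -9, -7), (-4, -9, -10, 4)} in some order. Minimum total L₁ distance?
119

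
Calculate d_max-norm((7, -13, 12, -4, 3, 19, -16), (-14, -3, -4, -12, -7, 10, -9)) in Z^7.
21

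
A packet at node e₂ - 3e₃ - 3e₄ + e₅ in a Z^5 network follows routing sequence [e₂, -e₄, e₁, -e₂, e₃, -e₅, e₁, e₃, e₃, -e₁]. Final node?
(1, 1, 0, -4, 0)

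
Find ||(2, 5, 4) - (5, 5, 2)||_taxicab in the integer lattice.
5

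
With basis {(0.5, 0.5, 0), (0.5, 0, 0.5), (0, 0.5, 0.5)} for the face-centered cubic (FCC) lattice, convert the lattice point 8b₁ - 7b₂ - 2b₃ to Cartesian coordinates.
(0.5, 3, -4.5)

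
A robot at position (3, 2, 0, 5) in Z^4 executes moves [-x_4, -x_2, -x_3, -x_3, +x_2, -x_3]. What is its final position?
(3, 2, -3, 4)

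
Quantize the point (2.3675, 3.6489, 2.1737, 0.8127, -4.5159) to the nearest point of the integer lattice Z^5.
(2, 4, 2, 1, -5)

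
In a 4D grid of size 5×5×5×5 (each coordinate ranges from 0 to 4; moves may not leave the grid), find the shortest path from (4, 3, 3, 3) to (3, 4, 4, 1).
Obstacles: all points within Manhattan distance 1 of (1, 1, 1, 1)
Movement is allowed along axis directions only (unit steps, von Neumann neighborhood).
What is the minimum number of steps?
5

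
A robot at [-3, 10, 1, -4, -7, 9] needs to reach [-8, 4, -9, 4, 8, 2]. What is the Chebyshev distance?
15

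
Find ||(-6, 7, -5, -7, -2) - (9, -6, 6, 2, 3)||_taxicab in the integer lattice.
53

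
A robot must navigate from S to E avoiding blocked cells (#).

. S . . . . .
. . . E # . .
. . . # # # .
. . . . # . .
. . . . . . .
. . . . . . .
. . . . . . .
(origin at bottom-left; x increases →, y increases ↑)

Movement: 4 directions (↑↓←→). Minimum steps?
3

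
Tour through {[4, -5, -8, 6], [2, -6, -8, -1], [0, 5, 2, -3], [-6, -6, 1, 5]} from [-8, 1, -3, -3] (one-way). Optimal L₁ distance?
73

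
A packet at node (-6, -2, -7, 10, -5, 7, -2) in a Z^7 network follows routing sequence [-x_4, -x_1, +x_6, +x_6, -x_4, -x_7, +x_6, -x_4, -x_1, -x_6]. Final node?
(-8, -2, -7, 7, -5, 9, -3)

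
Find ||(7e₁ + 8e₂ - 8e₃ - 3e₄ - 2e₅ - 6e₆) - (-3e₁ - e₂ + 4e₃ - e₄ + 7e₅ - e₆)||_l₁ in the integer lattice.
47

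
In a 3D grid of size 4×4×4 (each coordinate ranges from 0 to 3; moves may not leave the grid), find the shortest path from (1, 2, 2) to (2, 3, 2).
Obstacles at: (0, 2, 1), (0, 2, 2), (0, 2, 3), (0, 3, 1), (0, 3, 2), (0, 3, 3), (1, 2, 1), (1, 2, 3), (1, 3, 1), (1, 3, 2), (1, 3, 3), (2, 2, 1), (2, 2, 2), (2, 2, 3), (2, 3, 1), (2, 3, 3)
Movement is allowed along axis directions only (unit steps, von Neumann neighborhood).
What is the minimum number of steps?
6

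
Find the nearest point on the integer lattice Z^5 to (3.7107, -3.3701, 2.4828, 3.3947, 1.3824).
(4, -3, 2, 3, 1)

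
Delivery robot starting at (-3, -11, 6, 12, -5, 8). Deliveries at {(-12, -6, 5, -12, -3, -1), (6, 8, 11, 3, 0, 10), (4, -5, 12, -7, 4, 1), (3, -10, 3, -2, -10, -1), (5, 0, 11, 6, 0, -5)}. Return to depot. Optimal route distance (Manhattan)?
220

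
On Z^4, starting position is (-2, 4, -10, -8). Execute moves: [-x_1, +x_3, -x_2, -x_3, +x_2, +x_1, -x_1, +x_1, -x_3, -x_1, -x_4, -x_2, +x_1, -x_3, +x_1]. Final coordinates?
(-1, 3, -12, -9)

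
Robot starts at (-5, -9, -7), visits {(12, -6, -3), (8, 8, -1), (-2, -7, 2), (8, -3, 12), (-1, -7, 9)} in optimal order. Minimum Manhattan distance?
80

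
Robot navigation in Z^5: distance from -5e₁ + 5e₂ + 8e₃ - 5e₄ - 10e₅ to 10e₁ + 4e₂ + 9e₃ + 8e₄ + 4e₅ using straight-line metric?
24.3311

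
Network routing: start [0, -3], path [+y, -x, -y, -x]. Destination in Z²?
(-2, -3)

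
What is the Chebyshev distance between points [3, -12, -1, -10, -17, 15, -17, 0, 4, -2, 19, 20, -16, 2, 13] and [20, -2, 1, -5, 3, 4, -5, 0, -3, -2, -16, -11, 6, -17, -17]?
35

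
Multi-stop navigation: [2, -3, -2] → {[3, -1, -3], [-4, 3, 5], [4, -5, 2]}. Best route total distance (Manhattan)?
33
(one optimal route: (2, -3, -2) → (3, -1, -3) → (4, -5, 2) → (-4, 3, 5))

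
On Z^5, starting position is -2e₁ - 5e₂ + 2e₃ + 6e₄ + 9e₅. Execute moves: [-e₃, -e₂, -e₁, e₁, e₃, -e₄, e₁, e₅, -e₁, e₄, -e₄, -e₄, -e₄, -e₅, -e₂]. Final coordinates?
(-2, -7, 2, 3, 9)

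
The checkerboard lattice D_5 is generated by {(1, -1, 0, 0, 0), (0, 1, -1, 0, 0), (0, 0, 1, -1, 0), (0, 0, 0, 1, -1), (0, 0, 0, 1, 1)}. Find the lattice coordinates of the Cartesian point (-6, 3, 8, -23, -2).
-6b₁ - 3b₂ + 5b₃ - 8b₄ - 10b₅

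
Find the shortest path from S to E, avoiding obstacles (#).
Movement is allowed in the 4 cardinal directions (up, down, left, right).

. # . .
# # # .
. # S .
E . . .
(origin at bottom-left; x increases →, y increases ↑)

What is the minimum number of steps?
3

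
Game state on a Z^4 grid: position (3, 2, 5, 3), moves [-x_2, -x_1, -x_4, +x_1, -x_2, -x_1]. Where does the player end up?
(2, 0, 5, 2)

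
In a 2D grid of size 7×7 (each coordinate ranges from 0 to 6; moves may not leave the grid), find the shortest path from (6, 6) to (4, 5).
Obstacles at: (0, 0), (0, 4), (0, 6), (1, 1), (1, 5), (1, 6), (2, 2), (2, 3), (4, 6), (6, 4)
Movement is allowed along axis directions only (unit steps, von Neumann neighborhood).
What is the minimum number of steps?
3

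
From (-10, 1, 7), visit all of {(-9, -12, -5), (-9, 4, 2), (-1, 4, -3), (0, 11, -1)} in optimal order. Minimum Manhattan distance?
64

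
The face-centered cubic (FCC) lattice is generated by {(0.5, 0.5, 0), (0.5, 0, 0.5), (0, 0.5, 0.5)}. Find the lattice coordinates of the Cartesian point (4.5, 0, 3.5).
b₁ + 8b₂ - b₃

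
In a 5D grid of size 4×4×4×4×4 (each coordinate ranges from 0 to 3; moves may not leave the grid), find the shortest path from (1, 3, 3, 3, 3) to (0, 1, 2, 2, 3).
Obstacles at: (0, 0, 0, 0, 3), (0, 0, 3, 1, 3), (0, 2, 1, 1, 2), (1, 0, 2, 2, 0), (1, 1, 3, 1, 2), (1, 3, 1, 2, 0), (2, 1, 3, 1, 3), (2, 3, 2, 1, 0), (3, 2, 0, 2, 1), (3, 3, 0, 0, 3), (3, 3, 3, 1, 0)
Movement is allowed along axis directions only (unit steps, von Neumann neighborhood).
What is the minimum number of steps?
5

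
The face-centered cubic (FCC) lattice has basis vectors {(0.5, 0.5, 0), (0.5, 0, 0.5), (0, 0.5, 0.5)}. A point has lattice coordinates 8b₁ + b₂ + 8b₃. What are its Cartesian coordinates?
(4.5, 8, 4.5)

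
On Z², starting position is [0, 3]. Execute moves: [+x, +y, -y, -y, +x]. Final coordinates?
(2, 2)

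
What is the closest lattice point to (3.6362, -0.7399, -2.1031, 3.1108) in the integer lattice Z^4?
(4, -1, -2, 3)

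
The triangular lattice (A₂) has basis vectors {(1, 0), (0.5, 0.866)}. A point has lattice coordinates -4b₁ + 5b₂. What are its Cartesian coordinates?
(-1.5, 4.33)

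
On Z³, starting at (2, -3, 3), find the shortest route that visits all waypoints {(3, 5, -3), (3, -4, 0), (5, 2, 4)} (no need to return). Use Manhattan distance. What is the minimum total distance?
29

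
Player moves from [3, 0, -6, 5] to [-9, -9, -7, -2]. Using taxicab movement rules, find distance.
29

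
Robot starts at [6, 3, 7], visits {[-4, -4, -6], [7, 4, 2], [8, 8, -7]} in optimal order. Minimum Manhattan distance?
46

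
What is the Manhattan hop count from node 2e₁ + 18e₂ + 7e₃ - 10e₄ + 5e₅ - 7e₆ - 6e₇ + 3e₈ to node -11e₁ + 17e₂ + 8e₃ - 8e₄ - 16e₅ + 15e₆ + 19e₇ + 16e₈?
98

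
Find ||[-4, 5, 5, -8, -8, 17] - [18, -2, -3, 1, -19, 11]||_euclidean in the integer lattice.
28.8964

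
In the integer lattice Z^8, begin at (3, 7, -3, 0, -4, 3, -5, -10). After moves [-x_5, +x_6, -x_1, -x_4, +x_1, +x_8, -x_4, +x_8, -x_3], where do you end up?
(3, 7, -4, -2, -5, 4, -5, -8)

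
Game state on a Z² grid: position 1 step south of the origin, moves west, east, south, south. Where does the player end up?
(0, -3)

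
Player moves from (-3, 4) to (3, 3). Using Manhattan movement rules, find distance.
7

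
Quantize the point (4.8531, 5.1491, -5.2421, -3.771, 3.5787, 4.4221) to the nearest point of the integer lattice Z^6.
(5, 5, -5, -4, 4, 4)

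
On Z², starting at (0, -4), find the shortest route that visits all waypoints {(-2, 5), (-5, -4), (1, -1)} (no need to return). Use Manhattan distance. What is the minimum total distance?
23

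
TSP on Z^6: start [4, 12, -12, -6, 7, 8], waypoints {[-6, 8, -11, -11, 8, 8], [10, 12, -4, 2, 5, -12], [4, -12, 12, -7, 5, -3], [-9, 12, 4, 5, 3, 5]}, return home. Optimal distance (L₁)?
242
(one optimal route: (4, 12, -12, -6, 7, 8) → (-6, 8, -11, -11, 8, 8) → (-9, 12, 4, 5, 3, 5) → (10, 12, -4, 2, 5, -12) → (4, -12, 12, -7, 5, -3) → (4, 12, -12, -6, 7, 8))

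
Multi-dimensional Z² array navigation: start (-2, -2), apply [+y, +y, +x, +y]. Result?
(-1, 1)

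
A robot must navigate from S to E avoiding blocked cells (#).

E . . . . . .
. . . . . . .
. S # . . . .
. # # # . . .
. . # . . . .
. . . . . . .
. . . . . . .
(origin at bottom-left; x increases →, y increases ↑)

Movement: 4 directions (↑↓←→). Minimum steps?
3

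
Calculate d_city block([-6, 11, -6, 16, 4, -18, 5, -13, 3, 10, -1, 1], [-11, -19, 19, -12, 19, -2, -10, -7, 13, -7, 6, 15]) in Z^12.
188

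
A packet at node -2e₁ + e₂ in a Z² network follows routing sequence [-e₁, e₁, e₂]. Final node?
(-2, 2)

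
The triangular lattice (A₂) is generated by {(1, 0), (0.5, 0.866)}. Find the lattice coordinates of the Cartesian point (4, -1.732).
5b₁ - 2b₂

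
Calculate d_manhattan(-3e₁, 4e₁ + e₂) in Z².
8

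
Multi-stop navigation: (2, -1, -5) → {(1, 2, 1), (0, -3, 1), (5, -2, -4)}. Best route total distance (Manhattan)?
22
(one optimal route: (2, -1, -5) → (5, -2, -4) → (0, -3, 1) → (1, 2, 1))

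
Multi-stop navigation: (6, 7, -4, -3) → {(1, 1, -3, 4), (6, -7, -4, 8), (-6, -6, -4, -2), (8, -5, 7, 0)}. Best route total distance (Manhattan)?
86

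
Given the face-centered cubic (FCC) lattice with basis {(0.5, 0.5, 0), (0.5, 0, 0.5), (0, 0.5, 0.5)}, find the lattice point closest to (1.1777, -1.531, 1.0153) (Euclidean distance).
(1.5, -1.5, 1)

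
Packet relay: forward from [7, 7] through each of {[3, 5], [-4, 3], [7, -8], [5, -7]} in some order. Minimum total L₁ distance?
37
(one optimal route: (7, 7) → (3, 5) → (-4, 3) → (5, -7) → (7, -8))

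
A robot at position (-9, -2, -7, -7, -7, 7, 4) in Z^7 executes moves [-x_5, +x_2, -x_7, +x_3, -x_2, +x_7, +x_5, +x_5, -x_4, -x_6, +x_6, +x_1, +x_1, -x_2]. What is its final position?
(-7, -3, -6, -8, -6, 7, 4)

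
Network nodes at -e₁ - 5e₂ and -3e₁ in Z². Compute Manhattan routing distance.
7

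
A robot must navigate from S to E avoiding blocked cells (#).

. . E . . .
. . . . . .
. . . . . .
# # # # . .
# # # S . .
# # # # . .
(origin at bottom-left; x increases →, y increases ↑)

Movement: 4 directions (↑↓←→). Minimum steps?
7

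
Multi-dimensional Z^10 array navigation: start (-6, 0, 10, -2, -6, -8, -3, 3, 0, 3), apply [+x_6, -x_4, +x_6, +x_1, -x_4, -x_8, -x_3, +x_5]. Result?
(-5, 0, 9, -4, -5, -6, -3, 2, 0, 3)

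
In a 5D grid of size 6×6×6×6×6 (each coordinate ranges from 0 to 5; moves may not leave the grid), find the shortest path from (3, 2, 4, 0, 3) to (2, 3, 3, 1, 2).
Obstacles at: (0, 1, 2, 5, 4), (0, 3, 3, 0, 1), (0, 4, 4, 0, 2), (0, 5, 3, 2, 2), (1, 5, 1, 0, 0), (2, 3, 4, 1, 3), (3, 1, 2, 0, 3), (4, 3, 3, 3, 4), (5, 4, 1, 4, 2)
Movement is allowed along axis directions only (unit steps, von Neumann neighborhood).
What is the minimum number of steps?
5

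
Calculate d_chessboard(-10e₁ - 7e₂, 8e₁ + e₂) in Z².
18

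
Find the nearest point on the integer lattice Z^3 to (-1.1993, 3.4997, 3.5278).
(-1, 3, 4)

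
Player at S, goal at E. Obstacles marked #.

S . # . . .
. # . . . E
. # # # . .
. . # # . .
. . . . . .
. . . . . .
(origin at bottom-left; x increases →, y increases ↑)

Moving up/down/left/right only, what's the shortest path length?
12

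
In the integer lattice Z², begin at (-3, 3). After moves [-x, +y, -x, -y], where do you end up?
(-5, 3)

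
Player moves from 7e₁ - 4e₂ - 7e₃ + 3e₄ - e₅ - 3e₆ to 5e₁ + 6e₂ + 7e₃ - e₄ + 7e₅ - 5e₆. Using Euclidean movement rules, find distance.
19.5959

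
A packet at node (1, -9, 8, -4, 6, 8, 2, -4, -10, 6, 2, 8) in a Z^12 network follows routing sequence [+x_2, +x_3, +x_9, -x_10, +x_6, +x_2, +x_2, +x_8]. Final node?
(1, -6, 9, -4, 6, 9, 2, -3, -9, 5, 2, 8)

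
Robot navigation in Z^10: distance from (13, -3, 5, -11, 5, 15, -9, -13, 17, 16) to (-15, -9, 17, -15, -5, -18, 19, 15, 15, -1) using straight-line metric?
63.4823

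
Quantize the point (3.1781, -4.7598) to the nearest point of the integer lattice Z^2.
(3, -5)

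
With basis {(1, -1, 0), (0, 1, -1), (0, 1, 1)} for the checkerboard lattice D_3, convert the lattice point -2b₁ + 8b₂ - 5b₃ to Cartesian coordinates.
(-2, 5, -13)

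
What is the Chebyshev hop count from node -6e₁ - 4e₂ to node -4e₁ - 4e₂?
2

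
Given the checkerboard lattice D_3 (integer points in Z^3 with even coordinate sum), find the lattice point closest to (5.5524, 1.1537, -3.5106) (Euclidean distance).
(6, 1, -3)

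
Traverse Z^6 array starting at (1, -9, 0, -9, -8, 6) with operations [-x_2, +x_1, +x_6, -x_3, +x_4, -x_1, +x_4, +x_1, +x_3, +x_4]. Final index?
(2, -10, 0, -6, -8, 7)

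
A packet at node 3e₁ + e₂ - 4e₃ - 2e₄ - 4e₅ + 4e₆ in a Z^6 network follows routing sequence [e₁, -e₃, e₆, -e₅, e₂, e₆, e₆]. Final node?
(4, 2, -5, -2, -5, 7)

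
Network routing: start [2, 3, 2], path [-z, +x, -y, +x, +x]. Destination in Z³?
(5, 2, 1)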